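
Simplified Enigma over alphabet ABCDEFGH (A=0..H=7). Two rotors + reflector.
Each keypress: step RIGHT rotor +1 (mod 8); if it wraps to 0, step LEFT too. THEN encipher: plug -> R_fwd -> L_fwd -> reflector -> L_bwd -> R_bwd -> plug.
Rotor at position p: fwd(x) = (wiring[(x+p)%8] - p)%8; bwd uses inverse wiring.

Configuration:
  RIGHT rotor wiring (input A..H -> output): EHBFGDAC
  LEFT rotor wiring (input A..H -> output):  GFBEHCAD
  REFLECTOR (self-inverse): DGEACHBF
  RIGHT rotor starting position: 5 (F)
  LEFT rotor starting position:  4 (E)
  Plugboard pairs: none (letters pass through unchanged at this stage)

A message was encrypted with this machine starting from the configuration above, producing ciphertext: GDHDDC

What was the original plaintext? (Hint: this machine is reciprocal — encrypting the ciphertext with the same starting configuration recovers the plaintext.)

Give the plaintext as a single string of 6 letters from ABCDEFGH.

Answer: FGFFCH

Derivation:
Char 1 ('G'): step: R->6, L=4; G->plug->G->R->A->L->D->refl->A->L'->H->R'->F->plug->F
Char 2 ('D'): step: R->7, L=4; D->plug->D->R->C->L->E->refl->C->L'->E->R'->G->plug->G
Char 3 ('H'): step: R->0, L->5 (L advanced); H->plug->H->R->C->L->G->refl->B->L'->D->R'->F->plug->F
Char 4 ('D'): step: R->1, L=5; D->plug->D->R->F->L->E->refl->C->L'->H->R'->F->plug->F
Char 5 ('D'): step: R->2, L=5; D->plug->D->R->B->L->D->refl->A->L'->E->R'->C->plug->C
Char 6 ('C'): step: R->3, L=5; C->plug->C->R->A->L->F->refl->H->L'->G->R'->H->plug->H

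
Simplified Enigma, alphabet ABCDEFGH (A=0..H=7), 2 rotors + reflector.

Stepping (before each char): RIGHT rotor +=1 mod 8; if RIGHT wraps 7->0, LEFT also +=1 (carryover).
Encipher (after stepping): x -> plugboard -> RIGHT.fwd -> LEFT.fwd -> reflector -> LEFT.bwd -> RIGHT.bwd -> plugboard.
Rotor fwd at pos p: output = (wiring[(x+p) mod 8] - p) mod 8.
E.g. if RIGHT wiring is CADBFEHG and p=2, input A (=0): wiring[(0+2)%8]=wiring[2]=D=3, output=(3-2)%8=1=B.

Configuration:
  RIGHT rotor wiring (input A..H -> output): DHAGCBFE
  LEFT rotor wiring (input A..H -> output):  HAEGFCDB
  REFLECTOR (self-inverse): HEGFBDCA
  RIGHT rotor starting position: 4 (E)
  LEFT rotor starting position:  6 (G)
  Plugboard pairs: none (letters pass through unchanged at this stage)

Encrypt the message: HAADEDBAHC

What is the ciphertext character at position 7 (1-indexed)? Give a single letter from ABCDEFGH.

Char 1 ('H'): step: R->5, L=6; H->plug->H->R->F->L->A->refl->H->L'->G->R'->D->plug->D
Char 2 ('A'): step: R->6, L=6; A->plug->A->R->H->L->E->refl->B->L'->C->R'->E->plug->E
Char 3 ('A'): step: R->7, L=6; A->plug->A->R->F->L->A->refl->H->L'->G->R'->H->plug->H
Char 4 ('D'): step: R->0, L->7 (L advanced); D->plug->D->R->G->L->D->refl->F->L'->D->R'->A->plug->A
Char 5 ('E'): step: R->1, L=7; E->plug->E->R->A->L->C->refl->G->L'->F->R'->C->plug->C
Char 6 ('D'): step: R->2, L=7; D->plug->D->R->H->L->E->refl->B->L'->C->R'->F->plug->F
Char 7 ('B'): step: R->3, L=7; B->plug->B->R->H->L->E->refl->B->L'->C->R'->D->plug->D

D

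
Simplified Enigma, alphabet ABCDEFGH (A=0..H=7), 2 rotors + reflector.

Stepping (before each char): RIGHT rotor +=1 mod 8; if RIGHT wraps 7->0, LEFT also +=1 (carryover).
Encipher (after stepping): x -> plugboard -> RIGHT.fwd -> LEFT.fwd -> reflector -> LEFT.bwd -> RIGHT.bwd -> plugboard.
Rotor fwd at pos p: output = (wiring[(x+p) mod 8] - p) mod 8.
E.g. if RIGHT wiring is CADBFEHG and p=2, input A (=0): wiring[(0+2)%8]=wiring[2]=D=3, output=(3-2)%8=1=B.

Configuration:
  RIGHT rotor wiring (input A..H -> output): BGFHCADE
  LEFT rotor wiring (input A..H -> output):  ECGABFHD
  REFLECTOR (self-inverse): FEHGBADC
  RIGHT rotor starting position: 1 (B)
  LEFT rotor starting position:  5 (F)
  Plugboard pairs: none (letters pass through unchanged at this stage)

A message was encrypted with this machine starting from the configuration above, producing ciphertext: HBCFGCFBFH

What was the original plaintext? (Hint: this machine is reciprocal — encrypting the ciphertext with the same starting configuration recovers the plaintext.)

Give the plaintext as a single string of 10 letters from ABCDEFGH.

Answer: CCEDDAGDDF

Derivation:
Char 1 ('H'): step: R->2, L=5; H->plug->H->R->E->L->F->refl->A->L'->A->R'->C->plug->C
Char 2 ('B'): step: R->3, L=5; B->plug->B->R->H->L->E->refl->B->L'->F->R'->C->plug->C
Char 3 ('C'): step: R->4, L=5; C->plug->C->R->H->L->E->refl->B->L'->F->R'->E->plug->E
Char 4 ('F'): step: R->5, L=5; F->plug->F->R->A->L->A->refl->F->L'->E->R'->D->plug->D
Char 5 ('G'): step: R->6, L=5; G->plug->G->R->E->L->F->refl->A->L'->A->R'->D->plug->D
Char 6 ('C'): step: R->7, L=5; C->plug->C->R->H->L->E->refl->B->L'->F->R'->A->plug->A
Char 7 ('F'): step: R->0, L->6 (L advanced); F->plug->F->R->A->L->B->refl->E->L'->D->R'->G->plug->G
Char 8 ('B'): step: R->1, L=6; B->plug->B->R->E->L->A->refl->F->L'->B->R'->D->plug->D
Char 9 ('F'): step: R->2, L=6; F->plug->F->R->C->L->G->refl->D->L'->G->R'->D->plug->D
Char 10 ('H'): step: R->3, L=6; H->plug->H->R->C->L->G->refl->D->L'->G->R'->F->plug->F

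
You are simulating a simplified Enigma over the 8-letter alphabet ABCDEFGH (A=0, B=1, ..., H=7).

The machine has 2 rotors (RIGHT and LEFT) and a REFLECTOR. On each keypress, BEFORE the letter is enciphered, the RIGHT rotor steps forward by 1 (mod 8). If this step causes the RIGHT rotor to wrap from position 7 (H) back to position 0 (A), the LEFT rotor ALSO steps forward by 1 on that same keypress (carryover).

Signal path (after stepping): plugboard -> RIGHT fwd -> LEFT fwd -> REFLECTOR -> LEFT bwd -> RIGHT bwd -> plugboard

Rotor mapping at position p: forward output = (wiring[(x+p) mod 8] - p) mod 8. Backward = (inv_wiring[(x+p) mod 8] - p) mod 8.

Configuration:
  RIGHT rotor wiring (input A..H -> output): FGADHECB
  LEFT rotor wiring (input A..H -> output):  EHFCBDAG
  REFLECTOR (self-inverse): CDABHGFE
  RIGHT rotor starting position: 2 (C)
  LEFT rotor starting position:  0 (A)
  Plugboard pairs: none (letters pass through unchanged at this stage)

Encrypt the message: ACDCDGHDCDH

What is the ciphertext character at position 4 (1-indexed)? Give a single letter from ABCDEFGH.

Char 1 ('A'): step: R->3, L=0; A->plug->A->R->A->L->E->refl->H->L'->B->R'->C->plug->C
Char 2 ('C'): step: R->4, L=0; C->plug->C->R->G->L->A->refl->C->L'->D->R'->A->plug->A
Char 3 ('D'): step: R->5, L=0; D->plug->D->R->A->L->E->refl->H->L'->B->R'->E->plug->E
Char 4 ('C'): step: R->6, L=0; C->plug->C->R->H->L->G->refl->F->L'->C->R'->E->plug->E

E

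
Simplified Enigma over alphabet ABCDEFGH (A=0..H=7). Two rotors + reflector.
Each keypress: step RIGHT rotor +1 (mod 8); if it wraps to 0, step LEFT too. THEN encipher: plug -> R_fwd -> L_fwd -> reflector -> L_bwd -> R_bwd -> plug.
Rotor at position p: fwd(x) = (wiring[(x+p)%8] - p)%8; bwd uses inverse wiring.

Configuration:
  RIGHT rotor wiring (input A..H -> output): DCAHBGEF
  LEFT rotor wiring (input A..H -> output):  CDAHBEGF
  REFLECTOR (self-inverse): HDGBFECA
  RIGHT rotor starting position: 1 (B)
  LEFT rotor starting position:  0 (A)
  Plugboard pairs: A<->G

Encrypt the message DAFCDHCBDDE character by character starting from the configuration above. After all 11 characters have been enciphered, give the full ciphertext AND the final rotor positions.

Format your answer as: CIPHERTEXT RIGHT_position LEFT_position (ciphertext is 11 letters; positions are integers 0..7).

Answer: AHCDFABACCA 4 1

Derivation:
Char 1 ('D'): step: R->2, L=0; D->plug->D->R->E->L->B->refl->D->L'->B->R'->G->plug->A
Char 2 ('A'): step: R->3, L=0; A->plug->G->R->H->L->F->refl->E->L'->F->R'->H->plug->H
Char 3 ('F'): step: R->4, L=0; F->plug->F->R->G->L->G->refl->C->L'->A->R'->C->plug->C
Char 4 ('C'): step: R->5, L=0; C->plug->C->R->A->L->C->refl->G->L'->G->R'->D->plug->D
Char 5 ('D'): step: R->6, L=0; D->plug->D->R->E->L->B->refl->D->L'->B->R'->F->plug->F
Char 6 ('H'): step: R->7, L=0; H->plug->H->R->F->L->E->refl->F->L'->H->R'->G->plug->A
Char 7 ('C'): step: R->0, L->1 (L advanced); C->plug->C->R->A->L->C->refl->G->L'->C->R'->B->plug->B
Char 8 ('B'): step: R->1, L=1; B->plug->B->R->H->L->B->refl->D->L'->E->R'->G->plug->A
Char 9 ('D'): step: R->2, L=1; D->plug->D->R->E->L->D->refl->B->L'->H->R'->C->plug->C
Char 10 ('D'): step: R->3, L=1; D->plug->D->R->B->L->H->refl->A->L'->D->R'->C->plug->C
Char 11 ('E'): step: R->4, L=1; E->plug->E->R->H->L->B->refl->D->L'->E->R'->G->plug->A
Final: ciphertext=AHCDFABACCA, RIGHT=4, LEFT=1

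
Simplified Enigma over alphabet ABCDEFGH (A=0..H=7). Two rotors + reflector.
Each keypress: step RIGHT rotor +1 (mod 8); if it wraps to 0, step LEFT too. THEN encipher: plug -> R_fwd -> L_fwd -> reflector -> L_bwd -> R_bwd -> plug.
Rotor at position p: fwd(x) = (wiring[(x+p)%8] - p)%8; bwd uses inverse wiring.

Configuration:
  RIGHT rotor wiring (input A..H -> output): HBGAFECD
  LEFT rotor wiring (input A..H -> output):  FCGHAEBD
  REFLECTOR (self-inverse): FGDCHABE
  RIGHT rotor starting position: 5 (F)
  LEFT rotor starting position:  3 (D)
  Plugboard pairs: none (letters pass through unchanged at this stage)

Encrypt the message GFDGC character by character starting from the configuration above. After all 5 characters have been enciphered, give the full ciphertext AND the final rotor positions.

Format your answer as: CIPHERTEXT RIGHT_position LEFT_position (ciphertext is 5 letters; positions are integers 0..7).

Answer: BBHFE 2 4

Derivation:
Char 1 ('G'): step: R->6, L=3; G->plug->G->R->H->L->D->refl->C->L'->F->R'->B->plug->B
Char 2 ('F'): step: R->7, L=3; F->plug->F->R->G->L->H->refl->E->L'->A->R'->B->plug->B
Char 3 ('D'): step: R->0, L->4 (L advanced); D->plug->D->R->A->L->E->refl->H->L'->D->R'->H->plug->H
Char 4 ('G'): step: R->1, L=4; G->plug->G->R->C->L->F->refl->A->L'->B->R'->F->plug->F
Char 5 ('C'): step: R->2, L=4; C->plug->C->R->D->L->H->refl->E->L'->A->R'->E->plug->E
Final: ciphertext=BBHFE, RIGHT=2, LEFT=4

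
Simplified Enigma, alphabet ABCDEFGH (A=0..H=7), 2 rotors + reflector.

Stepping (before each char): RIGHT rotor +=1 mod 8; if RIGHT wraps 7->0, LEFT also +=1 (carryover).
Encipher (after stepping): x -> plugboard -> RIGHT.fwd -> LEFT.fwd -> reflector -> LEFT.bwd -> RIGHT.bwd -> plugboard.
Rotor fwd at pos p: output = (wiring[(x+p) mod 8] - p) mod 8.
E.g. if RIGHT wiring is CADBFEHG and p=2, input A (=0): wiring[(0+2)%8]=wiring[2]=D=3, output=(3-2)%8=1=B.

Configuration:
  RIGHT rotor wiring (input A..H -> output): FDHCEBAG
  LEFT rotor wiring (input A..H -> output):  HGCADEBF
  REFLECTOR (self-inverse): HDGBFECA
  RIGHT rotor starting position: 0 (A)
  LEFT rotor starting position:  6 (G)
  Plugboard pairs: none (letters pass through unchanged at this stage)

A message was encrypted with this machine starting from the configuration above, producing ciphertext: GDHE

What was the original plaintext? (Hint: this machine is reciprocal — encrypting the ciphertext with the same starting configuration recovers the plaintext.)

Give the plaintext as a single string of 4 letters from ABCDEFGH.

Answer: FACG

Derivation:
Char 1 ('G'): step: R->1, L=6; G->plug->G->R->F->L->C->refl->G->L'->H->R'->F->plug->F
Char 2 ('D'): step: R->2, L=6; D->plug->D->R->H->L->G->refl->C->L'->F->R'->A->plug->A
Char 3 ('H'): step: R->3, L=6; H->plug->H->R->E->L->E->refl->F->L'->G->R'->C->plug->C
Char 4 ('E'): step: R->4, L=6; E->plug->E->R->B->L->H->refl->A->L'->D->R'->G->plug->G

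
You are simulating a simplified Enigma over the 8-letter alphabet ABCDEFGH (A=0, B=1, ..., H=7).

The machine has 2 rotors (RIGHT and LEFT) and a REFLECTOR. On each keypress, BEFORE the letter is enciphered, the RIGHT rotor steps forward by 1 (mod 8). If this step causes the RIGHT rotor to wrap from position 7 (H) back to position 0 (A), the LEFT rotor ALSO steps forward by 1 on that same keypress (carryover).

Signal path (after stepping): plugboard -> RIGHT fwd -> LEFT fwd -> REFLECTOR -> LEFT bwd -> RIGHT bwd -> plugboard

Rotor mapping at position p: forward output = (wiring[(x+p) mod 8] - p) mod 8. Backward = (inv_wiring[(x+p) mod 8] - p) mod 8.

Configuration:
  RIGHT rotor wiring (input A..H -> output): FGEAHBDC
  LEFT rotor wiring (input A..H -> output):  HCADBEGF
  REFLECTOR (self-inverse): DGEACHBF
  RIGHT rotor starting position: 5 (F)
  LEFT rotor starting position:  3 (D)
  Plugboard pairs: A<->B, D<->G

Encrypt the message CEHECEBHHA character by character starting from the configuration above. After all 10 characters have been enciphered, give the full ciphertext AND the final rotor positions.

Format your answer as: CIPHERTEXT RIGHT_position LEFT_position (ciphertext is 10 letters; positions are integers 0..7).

Char 1 ('C'): step: R->6, L=3; C->plug->C->R->H->L->F->refl->H->L'->G->R'->E->plug->E
Char 2 ('E'): step: R->7, L=3; E->plug->E->R->B->L->G->refl->B->L'->C->R'->G->plug->D
Char 3 ('H'): step: R->0, L->4 (L advanced); H->plug->H->R->C->L->C->refl->E->L'->G->R'->B->plug->A
Char 4 ('E'): step: R->1, L=4; E->plug->E->R->A->L->F->refl->H->L'->H->R'->C->plug->C
Char 5 ('C'): step: R->2, L=4; C->plug->C->R->F->L->G->refl->B->L'->D->R'->G->plug->D
Char 6 ('E'): step: R->3, L=4; E->plug->E->R->H->L->H->refl->F->L'->A->R'->D->plug->G
Char 7 ('B'): step: R->4, L=4; B->plug->A->R->D->L->B->refl->G->L'->F->R'->B->plug->A
Char 8 ('H'): step: R->5, L=4; H->plug->H->R->C->L->C->refl->E->L'->G->R'->B->plug->A
Char 9 ('H'): step: R->6, L=4; H->plug->H->R->D->L->B->refl->G->L'->F->R'->A->plug->B
Char 10 ('A'): step: R->7, L=4; A->plug->B->R->G->L->E->refl->C->L'->C->R'->G->plug->D
Final: ciphertext=EDACDGAABD, RIGHT=7, LEFT=4

Answer: EDACDGAABD 7 4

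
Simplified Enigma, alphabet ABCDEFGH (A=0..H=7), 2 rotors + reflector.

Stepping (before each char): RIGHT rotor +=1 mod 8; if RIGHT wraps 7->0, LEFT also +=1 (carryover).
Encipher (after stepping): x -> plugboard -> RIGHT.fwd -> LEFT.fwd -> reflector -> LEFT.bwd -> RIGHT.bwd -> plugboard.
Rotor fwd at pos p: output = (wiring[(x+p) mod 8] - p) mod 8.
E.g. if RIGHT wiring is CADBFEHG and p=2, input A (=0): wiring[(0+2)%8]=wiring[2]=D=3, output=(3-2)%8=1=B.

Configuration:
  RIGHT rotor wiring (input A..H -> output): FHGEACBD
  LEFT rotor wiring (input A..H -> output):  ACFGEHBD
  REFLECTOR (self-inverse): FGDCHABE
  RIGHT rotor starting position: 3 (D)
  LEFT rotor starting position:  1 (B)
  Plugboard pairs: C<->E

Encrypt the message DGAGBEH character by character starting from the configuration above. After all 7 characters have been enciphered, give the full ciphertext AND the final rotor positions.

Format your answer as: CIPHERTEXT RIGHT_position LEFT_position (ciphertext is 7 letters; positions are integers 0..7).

Char 1 ('D'): step: R->4, L=1; D->plug->D->R->H->L->H->refl->E->L'->B->R'->E->plug->C
Char 2 ('G'): step: R->5, L=1; G->plug->G->R->H->L->H->refl->E->L'->B->R'->F->plug->F
Char 3 ('A'): step: R->6, L=1; A->plug->A->R->D->L->D->refl->C->L'->G->R'->F->plug->F
Char 4 ('G'): step: R->7, L=1; G->plug->G->R->D->L->D->refl->C->L'->G->R'->B->plug->B
Char 5 ('B'): step: R->0, L->2 (L advanced); B->plug->B->R->H->L->A->refl->F->L'->D->R'->H->plug->H
Char 6 ('E'): step: R->1, L=2; E->plug->C->R->D->L->F->refl->A->L'->H->R'->D->plug->D
Char 7 ('H'): step: R->2, L=2; H->plug->H->R->F->L->B->refl->G->L'->G->R'->C->plug->E
Final: ciphertext=CFFBHDE, RIGHT=2, LEFT=2

Answer: CFFBHDE 2 2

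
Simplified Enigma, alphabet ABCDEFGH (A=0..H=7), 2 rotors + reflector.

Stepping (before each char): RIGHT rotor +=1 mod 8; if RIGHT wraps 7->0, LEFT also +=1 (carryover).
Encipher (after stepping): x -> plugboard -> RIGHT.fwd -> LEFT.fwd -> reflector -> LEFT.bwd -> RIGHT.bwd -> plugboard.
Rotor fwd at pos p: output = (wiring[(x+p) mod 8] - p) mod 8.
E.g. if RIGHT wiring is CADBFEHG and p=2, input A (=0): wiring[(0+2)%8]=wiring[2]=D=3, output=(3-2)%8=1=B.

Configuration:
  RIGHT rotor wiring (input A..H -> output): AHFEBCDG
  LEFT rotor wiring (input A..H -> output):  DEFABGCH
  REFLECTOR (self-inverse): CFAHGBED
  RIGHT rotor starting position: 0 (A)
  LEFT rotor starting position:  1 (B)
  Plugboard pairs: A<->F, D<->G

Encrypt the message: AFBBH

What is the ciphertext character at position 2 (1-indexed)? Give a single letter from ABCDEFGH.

Char 1 ('A'): step: R->1, L=1; A->plug->F->R->C->L->H->refl->D->L'->A->R'->D->plug->G
Char 2 ('F'): step: R->2, L=1; F->plug->A->R->D->L->A->refl->C->L'->H->R'->C->plug->C

C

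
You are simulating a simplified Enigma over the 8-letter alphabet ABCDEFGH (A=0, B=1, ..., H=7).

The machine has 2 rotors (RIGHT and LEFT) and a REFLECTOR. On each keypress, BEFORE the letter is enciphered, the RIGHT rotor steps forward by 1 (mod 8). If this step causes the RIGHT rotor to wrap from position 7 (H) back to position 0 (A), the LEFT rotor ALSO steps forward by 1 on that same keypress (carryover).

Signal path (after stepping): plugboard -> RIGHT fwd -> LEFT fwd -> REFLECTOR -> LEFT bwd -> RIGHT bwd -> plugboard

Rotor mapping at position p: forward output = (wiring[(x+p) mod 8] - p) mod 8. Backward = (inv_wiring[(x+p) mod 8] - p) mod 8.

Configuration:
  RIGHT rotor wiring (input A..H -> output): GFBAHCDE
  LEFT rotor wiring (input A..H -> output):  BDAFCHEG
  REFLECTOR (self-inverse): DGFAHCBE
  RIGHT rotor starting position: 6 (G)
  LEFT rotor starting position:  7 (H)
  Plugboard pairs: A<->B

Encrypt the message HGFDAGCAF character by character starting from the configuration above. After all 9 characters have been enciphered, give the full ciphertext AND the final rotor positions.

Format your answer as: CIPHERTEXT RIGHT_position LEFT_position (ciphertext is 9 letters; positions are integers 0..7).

Answer: GHEBFAEBA 7 0

Derivation:
Char 1 ('H'): step: R->7, L=7; H->plug->H->R->E->L->G->refl->B->L'->D->R'->G->plug->G
Char 2 ('G'): step: R->0, L->0 (L advanced); G->plug->G->R->D->L->F->refl->C->L'->E->R'->H->plug->H
Char 3 ('F'): step: R->1, L=0; F->plug->F->R->C->L->A->refl->D->L'->B->R'->E->plug->E
Char 4 ('D'): step: R->2, L=0; D->plug->D->R->A->L->B->refl->G->L'->H->R'->A->plug->B
Char 5 ('A'): step: R->3, L=0; A->plug->B->R->E->L->C->refl->F->L'->D->R'->F->plug->F
Char 6 ('G'): step: R->4, L=0; G->plug->G->R->F->L->H->refl->E->L'->G->R'->B->plug->A
Char 7 ('C'): step: R->5, L=0; C->plug->C->R->H->L->G->refl->B->L'->A->R'->E->plug->E
Char 8 ('A'): step: R->6, L=0; A->plug->B->R->G->L->E->refl->H->L'->F->R'->A->plug->B
Char 9 ('F'): step: R->7, L=0; F->plug->F->R->A->L->B->refl->G->L'->H->R'->B->plug->A
Final: ciphertext=GHEBFAEBA, RIGHT=7, LEFT=0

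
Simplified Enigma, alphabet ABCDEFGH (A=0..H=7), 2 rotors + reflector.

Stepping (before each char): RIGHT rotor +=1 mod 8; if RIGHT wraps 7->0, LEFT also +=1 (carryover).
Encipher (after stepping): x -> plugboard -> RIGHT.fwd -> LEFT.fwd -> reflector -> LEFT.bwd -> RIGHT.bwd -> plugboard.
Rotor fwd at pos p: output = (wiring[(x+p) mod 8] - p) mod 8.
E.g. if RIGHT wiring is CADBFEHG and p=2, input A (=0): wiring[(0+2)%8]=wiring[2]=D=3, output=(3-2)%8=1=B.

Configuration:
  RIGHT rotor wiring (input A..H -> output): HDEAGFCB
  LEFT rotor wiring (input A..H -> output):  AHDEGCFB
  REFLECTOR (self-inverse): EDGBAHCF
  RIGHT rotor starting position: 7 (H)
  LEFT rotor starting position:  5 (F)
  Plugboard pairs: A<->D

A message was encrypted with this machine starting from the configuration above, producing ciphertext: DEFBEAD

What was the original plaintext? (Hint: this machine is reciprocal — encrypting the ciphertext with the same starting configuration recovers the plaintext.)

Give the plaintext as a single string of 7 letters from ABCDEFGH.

Char 1 ('D'): step: R->0, L->6 (L advanced); D->plug->A->R->H->L->E->refl->A->L'->G->R'->E->plug->E
Char 2 ('E'): step: R->1, L=6; E->plug->E->R->E->L->F->refl->H->L'->A->R'->G->plug->G
Char 3 ('F'): step: R->2, L=6; F->plug->F->R->H->L->E->refl->A->L'->G->R'->B->plug->B
Char 4 ('B'): step: R->3, L=6; B->plug->B->R->D->L->B->refl->D->L'->B->R'->H->plug->H
Char 5 ('E'): step: R->4, L=6; E->plug->E->R->D->L->B->refl->D->L'->B->R'->B->plug->B
Char 6 ('A'): step: R->5, L=6; A->plug->D->R->C->L->C->refl->G->L'->F->R'->B->plug->B
Char 7 ('D'): step: R->6, L=6; D->plug->A->R->E->L->F->refl->H->L'->A->R'->G->plug->G

Answer: EGBHBBG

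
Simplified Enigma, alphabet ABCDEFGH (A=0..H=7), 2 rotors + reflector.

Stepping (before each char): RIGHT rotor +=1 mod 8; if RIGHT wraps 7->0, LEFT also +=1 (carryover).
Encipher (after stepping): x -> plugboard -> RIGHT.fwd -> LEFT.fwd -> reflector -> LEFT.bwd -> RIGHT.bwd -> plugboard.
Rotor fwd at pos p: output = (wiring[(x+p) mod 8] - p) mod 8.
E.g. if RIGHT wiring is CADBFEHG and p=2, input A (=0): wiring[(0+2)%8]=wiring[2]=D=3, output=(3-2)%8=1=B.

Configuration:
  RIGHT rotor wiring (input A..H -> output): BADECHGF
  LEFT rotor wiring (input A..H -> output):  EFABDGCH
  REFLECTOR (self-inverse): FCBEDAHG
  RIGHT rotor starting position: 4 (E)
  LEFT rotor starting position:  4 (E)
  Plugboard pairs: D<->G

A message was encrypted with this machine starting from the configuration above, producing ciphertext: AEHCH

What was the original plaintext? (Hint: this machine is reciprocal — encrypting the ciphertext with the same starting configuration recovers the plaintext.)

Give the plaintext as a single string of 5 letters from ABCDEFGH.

Answer: CHGFB

Derivation:
Char 1 ('A'): step: R->5, L=4; A->plug->A->R->C->L->G->refl->H->L'->A->R'->C->plug->C
Char 2 ('E'): step: R->6, L=4; E->plug->E->R->F->L->B->refl->C->L'->B->R'->H->plug->H
Char 3 ('H'): step: R->7, L=4; H->plug->H->R->H->L->F->refl->A->L'->E->R'->D->plug->G
Char 4 ('C'): step: R->0, L->5 (L advanced); C->plug->C->R->D->L->H->refl->G->L'->H->R'->F->plug->F
Char 5 ('H'): step: R->1, L=5; H->plug->H->R->A->L->B->refl->C->L'->C->R'->B->plug->B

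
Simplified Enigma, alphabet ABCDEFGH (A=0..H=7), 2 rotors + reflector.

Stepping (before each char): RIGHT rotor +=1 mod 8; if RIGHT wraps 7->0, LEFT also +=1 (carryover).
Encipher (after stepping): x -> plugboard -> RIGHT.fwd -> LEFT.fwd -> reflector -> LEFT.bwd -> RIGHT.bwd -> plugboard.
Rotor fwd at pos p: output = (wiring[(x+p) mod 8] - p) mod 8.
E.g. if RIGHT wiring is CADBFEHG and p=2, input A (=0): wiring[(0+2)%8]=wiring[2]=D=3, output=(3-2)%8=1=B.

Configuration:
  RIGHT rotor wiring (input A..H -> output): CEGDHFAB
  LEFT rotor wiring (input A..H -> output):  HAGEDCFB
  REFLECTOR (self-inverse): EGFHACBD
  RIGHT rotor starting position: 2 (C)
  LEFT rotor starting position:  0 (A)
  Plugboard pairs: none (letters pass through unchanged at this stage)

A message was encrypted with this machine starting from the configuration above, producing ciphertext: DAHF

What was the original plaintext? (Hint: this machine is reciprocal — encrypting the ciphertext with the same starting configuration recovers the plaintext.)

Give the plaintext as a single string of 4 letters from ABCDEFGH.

Answer: EBED

Derivation:
Char 1 ('D'): step: R->3, L=0; D->plug->D->R->F->L->C->refl->F->L'->G->R'->E->plug->E
Char 2 ('A'): step: R->4, L=0; A->plug->A->R->D->L->E->refl->A->L'->B->R'->B->plug->B
Char 3 ('H'): step: R->5, L=0; H->plug->H->R->C->L->G->refl->B->L'->H->R'->E->plug->E
Char 4 ('F'): step: R->6, L=0; F->plug->F->R->F->L->C->refl->F->L'->G->R'->D->plug->D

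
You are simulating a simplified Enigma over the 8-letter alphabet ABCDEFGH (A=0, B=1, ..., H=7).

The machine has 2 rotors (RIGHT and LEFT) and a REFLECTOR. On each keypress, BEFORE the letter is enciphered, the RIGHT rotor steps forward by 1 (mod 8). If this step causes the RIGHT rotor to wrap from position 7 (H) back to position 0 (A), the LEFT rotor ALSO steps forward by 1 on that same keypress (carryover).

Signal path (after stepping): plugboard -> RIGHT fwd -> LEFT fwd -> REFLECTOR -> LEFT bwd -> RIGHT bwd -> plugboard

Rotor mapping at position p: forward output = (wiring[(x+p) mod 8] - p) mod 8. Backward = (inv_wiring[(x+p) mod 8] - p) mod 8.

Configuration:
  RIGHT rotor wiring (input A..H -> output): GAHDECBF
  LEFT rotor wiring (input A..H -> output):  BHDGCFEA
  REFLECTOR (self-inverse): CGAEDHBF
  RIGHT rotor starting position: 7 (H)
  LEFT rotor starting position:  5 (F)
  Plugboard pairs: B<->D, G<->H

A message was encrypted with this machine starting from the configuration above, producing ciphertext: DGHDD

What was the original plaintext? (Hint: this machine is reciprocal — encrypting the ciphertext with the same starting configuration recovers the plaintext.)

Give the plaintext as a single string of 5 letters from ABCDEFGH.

Answer: BEEHE

Derivation:
Char 1 ('D'): step: R->0, L->6 (L advanced); D->plug->B->R->A->L->G->refl->B->L'->D->R'->D->plug->B
Char 2 ('G'): step: R->1, L=6; G->plug->H->R->F->L->A->refl->C->L'->B->R'->E->plug->E
Char 3 ('H'): step: R->2, L=6; H->plug->G->R->E->L->F->refl->H->L'->H->R'->E->plug->E
Char 4 ('D'): step: R->3, L=6; D->plug->B->R->B->L->C->refl->A->L'->F->R'->G->plug->H
Char 5 ('D'): step: R->4, L=6; D->plug->B->R->G->L->E->refl->D->L'->C->R'->E->plug->E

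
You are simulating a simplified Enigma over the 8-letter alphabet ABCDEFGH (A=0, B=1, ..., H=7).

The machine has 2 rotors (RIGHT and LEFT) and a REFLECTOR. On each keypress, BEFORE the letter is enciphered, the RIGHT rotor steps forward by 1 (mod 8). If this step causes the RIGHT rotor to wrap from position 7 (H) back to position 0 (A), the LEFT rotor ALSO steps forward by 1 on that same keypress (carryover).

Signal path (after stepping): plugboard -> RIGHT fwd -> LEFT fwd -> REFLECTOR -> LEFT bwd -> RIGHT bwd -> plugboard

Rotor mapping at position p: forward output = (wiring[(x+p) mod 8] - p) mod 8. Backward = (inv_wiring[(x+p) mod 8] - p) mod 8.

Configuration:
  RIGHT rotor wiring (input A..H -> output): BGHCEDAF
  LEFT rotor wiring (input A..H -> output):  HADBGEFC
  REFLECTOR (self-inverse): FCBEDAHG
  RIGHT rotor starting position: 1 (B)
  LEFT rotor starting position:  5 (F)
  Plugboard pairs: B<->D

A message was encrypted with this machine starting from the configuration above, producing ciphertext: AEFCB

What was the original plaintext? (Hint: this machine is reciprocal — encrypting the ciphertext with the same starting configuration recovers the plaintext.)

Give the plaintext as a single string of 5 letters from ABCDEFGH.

Char 1 ('A'): step: R->2, L=5; A->plug->A->R->F->L->G->refl->H->L'->A->R'->B->plug->D
Char 2 ('E'): step: R->3, L=5; E->plug->E->R->C->L->F->refl->A->L'->B->R'->B->plug->D
Char 3 ('F'): step: R->4, L=5; F->plug->F->R->C->L->F->refl->A->L'->B->R'->D->plug->B
Char 4 ('C'): step: R->5, L=5; C->plug->C->R->A->L->H->refl->G->L'->F->R'->G->plug->G
Char 5 ('B'): step: R->6, L=5; B->plug->D->R->A->L->H->refl->G->L'->F->R'->H->plug->H

Answer: DDBGH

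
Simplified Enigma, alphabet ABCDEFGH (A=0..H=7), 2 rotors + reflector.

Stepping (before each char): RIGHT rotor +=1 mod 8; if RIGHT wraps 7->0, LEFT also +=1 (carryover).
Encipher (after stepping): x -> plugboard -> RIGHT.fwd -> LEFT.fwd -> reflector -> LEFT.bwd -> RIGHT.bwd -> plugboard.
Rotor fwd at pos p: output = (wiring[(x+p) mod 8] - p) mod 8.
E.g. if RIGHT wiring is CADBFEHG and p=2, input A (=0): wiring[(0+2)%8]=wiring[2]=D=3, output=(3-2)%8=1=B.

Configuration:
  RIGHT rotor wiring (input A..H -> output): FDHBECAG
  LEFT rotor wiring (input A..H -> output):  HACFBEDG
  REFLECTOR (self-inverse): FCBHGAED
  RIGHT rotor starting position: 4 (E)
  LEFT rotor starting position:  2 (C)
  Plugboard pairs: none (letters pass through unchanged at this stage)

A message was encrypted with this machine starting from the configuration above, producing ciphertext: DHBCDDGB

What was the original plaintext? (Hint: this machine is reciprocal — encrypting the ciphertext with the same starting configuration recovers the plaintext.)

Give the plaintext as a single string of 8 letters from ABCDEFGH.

Answer: EFDEBCFG

Derivation:
Char 1 ('D'): step: R->5, L=2; D->plug->D->R->A->L->A->refl->F->L'->G->R'->E->plug->E
Char 2 ('H'): step: R->6, L=2; H->plug->H->R->E->L->B->refl->C->L'->D->R'->F->plug->F
Char 3 ('B'): step: R->7, L=2; B->plug->B->R->G->L->F->refl->A->L'->A->R'->D->plug->D
Char 4 ('C'): step: R->0, L->3 (L advanced); C->plug->C->R->H->L->H->refl->D->L'->E->R'->E->plug->E
Char 5 ('D'): step: R->1, L=3; D->plug->D->R->D->L->A->refl->F->L'->G->R'->B->plug->B
Char 6 ('D'): step: R->2, L=3; D->plug->D->R->A->L->C->refl->B->L'->C->R'->C->plug->C
Char 7 ('G'): step: R->3, L=3; G->plug->G->R->A->L->C->refl->B->L'->C->R'->F->plug->F
Char 8 ('B'): step: R->4, L=3; B->plug->B->R->G->L->F->refl->A->L'->D->R'->G->plug->G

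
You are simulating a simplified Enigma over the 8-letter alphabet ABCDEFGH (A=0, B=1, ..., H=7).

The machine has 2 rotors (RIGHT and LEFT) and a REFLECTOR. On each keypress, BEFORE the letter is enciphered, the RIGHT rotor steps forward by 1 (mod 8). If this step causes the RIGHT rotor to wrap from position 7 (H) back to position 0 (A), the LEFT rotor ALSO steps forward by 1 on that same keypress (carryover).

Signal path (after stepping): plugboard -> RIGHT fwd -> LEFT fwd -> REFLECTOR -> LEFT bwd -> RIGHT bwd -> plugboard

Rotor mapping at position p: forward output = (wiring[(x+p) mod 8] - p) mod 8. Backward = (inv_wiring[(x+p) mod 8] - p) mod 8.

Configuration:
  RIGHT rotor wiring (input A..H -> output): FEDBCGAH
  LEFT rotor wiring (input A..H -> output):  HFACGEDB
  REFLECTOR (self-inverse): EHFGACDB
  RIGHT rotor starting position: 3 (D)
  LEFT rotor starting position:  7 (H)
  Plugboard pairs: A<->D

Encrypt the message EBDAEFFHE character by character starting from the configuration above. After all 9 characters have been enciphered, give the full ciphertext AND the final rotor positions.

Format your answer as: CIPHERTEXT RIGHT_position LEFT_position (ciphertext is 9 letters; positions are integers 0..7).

Char 1 ('E'): step: R->4, L=7; E->plug->E->R->B->L->A->refl->E->L'->H->R'->G->plug->G
Char 2 ('B'): step: R->5, L=7; B->plug->B->R->D->L->B->refl->H->L'->F->R'->H->plug->H
Char 3 ('D'): step: R->6, L=7; D->plug->A->R->C->L->G->refl->D->L'->E->R'->G->plug->G
Char 4 ('A'): step: R->7, L=7; A->plug->D->R->E->L->D->refl->G->L'->C->R'->E->plug->E
Char 5 ('E'): step: R->0, L->0 (L advanced); E->plug->E->R->C->L->A->refl->E->L'->F->R'->A->plug->D
Char 6 ('F'): step: R->1, L=0; F->plug->F->R->H->L->B->refl->H->L'->A->R'->C->plug->C
Char 7 ('F'): step: R->2, L=0; F->plug->F->R->F->L->E->refl->A->L'->C->R'->H->plug->H
Char 8 ('H'): step: R->3, L=0; H->plug->H->R->A->L->H->refl->B->L'->H->R'->B->plug->B
Char 9 ('E'): step: R->4, L=0; E->plug->E->R->B->L->F->refl->C->L'->D->R'->D->plug->A
Final: ciphertext=GHGEDCHBA, RIGHT=4, LEFT=0

Answer: GHGEDCHBA 4 0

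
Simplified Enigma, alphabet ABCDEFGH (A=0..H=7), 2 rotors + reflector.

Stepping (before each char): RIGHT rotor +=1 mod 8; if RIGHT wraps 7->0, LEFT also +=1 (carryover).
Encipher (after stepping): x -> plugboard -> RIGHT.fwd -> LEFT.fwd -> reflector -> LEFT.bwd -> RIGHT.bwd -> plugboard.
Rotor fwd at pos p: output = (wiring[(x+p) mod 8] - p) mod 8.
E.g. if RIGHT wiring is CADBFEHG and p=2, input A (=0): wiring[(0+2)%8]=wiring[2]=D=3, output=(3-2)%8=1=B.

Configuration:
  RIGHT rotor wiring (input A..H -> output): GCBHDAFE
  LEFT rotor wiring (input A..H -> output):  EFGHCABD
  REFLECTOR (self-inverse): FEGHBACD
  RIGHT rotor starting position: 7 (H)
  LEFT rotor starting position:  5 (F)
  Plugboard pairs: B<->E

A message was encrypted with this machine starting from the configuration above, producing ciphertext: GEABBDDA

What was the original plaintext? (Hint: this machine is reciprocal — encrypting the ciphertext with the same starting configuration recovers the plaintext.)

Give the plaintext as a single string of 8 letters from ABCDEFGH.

Answer: AGFAAFFH

Derivation:
Char 1 ('G'): step: R->0, L->6 (L advanced); G->plug->G->R->F->L->B->refl->E->L'->G->R'->A->plug->A
Char 2 ('E'): step: R->1, L=6; E->plug->B->R->A->L->D->refl->H->L'->D->R'->G->plug->G
Char 3 ('A'): step: R->2, L=6; A->plug->A->R->H->L->C->refl->G->L'->C->R'->F->plug->F
Char 4 ('B'): step: R->3, L=6; B->plug->E->R->B->L->F->refl->A->L'->E->R'->A->plug->A
Char 5 ('B'): step: R->4, L=6; B->plug->E->R->C->L->G->refl->C->L'->H->R'->A->plug->A
Char 6 ('D'): step: R->5, L=6; D->plug->D->R->B->L->F->refl->A->L'->E->R'->F->plug->F
Char 7 ('D'): step: R->6, L=6; D->plug->D->R->E->L->A->refl->F->L'->B->R'->F->plug->F
Char 8 ('A'): step: R->7, L=6; A->plug->A->R->F->L->B->refl->E->L'->G->R'->H->plug->H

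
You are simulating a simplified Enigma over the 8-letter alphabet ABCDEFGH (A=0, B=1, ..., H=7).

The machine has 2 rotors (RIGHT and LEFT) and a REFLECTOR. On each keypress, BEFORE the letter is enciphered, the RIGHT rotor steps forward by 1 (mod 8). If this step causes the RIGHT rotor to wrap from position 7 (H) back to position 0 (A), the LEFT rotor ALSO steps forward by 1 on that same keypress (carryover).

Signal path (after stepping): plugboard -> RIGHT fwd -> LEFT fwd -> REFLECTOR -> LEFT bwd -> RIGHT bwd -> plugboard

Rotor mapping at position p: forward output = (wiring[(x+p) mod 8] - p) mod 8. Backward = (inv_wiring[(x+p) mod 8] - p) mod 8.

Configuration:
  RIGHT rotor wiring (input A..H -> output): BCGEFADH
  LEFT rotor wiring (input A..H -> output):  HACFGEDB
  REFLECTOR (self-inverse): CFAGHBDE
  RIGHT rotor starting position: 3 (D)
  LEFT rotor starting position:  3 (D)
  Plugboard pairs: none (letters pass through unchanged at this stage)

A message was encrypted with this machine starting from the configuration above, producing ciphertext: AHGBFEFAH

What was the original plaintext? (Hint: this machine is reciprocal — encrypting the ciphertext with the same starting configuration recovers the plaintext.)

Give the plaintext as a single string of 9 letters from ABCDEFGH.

Char 1 ('A'): step: R->4, L=3; A->plug->A->R->B->L->D->refl->G->L'->E->R'->B->plug->B
Char 2 ('H'): step: R->5, L=3; H->plug->H->R->A->L->C->refl->A->L'->D->R'->A->plug->A
Char 3 ('G'): step: R->6, L=3; G->plug->G->R->H->L->H->refl->E->L'->F->R'->A->plug->A
Char 4 ('B'): step: R->7, L=3; B->plug->B->R->C->L->B->refl->F->L'->G->R'->F->plug->F
Char 5 ('F'): step: R->0, L->4 (L advanced); F->plug->F->R->A->L->C->refl->A->L'->B->R'->A->plug->A
Char 6 ('E'): step: R->1, L=4; E->plug->E->R->H->L->B->refl->F->L'->D->R'->C->plug->C
Char 7 ('F'): step: R->2, L=4; F->plug->F->R->F->L->E->refl->H->L'->C->R'->B->plug->B
Char 8 ('A'): step: R->3, L=4; A->plug->A->R->B->L->A->refl->C->L'->A->R'->D->plug->D
Char 9 ('H'): step: R->4, L=4; H->plug->H->R->A->L->C->refl->A->L'->B->R'->A->plug->A

Answer: BAAFACBDA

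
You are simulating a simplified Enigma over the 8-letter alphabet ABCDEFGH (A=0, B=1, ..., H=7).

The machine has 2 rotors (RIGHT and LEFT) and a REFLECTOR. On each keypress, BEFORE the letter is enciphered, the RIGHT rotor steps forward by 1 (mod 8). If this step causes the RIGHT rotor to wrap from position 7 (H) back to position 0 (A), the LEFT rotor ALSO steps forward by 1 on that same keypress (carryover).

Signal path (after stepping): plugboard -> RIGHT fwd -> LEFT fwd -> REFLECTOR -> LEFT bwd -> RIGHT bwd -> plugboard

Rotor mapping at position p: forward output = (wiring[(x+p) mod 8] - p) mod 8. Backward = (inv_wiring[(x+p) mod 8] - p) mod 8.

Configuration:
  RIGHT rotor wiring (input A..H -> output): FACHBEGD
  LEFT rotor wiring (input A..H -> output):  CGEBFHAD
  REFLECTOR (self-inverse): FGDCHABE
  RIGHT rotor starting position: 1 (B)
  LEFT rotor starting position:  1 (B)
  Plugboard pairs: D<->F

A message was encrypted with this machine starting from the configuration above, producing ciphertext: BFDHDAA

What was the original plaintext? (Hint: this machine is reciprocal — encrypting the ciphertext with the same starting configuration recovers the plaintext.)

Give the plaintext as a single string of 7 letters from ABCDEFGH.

Char 1 ('B'): step: R->2, L=1; B->plug->B->R->F->L->H->refl->E->L'->D->R'->G->plug->G
Char 2 ('F'): step: R->3, L=1; F->plug->D->R->D->L->E->refl->H->L'->F->R'->G->plug->G
Char 3 ('D'): step: R->4, L=1; D->plug->F->R->E->L->G->refl->B->L'->H->R'->D->plug->F
Char 4 ('H'): step: R->5, L=1; H->plug->H->R->E->L->G->refl->B->L'->H->R'->A->plug->A
Char 5 ('D'): step: R->6, L=1; D->plug->F->R->B->L->D->refl->C->L'->G->R'->H->plug->H
Char 6 ('A'): step: R->7, L=1; A->plug->A->R->E->L->G->refl->B->L'->H->R'->H->plug->H
Char 7 ('A'): step: R->0, L->2 (L advanced); A->plug->A->R->F->L->B->refl->G->L'->E->R'->F->plug->D

Answer: GGFAHHD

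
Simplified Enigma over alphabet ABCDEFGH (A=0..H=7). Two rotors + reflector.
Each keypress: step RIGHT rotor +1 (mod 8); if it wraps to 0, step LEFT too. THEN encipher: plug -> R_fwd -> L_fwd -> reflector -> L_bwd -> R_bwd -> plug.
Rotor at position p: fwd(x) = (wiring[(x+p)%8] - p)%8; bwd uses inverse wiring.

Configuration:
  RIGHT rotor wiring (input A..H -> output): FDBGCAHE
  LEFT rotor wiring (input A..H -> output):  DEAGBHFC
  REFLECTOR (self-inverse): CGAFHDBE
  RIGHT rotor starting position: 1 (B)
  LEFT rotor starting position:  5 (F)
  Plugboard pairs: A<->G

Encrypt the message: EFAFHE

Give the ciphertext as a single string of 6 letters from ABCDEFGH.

Char 1 ('E'): step: R->2, L=5; E->plug->E->R->F->L->D->refl->F->L'->C->R'->F->plug->F
Char 2 ('F'): step: R->3, L=5; F->plug->F->R->C->L->F->refl->D->L'->F->R'->C->plug->C
Char 3 ('A'): step: R->4, L=5; A->plug->G->R->F->L->D->refl->F->L'->C->R'->H->plug->H
Char 4 ('F'): step: R->5, L=5; F->plug->F->R->E->L->H->refl->E->L'->H->R'->C->plug->C
Char 5 ('H'): step: R->6, L=5; H->plug->H->R->C->L->F->refl->D->L'->F->R'->D->plug->D
Char 6 ('E'): step: R->7, L=5; E->plug->E->R->H->L->E->refl->H->L'->E->R'->C->plug->C

Answer: FCHCDC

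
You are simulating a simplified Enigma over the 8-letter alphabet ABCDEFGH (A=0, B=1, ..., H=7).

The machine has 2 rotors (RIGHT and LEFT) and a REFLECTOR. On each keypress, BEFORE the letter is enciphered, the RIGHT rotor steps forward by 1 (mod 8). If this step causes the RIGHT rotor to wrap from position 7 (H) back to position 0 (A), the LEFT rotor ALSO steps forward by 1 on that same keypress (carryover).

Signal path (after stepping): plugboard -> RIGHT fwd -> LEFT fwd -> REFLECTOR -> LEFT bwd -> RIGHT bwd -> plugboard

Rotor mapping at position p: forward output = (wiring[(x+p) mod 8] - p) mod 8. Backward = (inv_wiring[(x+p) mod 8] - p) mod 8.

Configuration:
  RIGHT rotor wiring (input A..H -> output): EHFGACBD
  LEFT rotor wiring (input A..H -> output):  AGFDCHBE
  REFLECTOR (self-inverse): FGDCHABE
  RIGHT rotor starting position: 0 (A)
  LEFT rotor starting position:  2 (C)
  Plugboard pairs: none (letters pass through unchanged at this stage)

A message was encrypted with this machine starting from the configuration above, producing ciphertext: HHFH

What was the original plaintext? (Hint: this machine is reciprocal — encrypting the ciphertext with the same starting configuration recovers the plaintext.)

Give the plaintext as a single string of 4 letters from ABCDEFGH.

Answer: GDDF

Derivation:
Char 1 ('H'): step: R->1, L=2; H->plug->H->R->D->L->F->refl->A->L'->C->R'->G->plug->G
Char 2 ('H'): step: R->2, L=2; H->plug->H->R->F->L->C->refl->D->L'->A->R'->D->plug->D
Char 3 ('F'): step: R->3, L=2; F->plug->F->R->B->L->B->refl->G->L'->G->R'->D->plug->D
Char 4 ('H'): step: R->4, L=2; H->plug->H->R->C->L->A->refl->F->L'->D->R'->F->plug->F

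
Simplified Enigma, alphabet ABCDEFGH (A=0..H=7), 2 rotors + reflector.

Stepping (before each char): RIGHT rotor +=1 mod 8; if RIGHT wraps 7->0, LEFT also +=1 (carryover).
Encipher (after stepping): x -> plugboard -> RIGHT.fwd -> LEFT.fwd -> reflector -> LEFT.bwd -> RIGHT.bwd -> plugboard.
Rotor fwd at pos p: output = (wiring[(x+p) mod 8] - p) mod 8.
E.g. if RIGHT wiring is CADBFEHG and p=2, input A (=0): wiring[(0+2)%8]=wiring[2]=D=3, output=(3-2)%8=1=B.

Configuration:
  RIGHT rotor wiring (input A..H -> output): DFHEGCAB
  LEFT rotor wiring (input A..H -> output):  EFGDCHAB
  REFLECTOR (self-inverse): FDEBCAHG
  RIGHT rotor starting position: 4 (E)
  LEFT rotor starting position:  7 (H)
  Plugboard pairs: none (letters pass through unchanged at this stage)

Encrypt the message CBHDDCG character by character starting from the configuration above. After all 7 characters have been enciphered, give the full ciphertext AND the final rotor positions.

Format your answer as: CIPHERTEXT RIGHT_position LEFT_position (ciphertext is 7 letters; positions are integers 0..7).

Answer: EACGHDD 3 0

Derivation:
Char 1 ('C'): step: R->5, L=7; C->plug->C->R->E->L->E->refl->C->L'->A->R'->E->plug->E
Char 2 ('B'): step: R->6, L=7; B->plug->B->R->D->L->H->refl->G->L'->C->R'->A->plug->A
Char 3 ('H'): step: R->7, L=7; H->plug->H->R->B->L->F->refl->A->L'->G->R'->C->plug->C
Char 4 ('D'): step: R->0, L->0 (L advanced); D->plug->D->R->E->L->C->refl->E->L'->A->R'->G->plug->G
Char 5 ('D'): step: R->1, L=0; D->plug->D->R->F->L->H->refl->G->L'->C->R'->H->plug->H
Char 6 ('C'): step: R->2, L=0; C->plug->C->R->E->L->C->refl->E->L'->A->R'->D->plug->D
Char 7 ('G'): step: R->3, L=0; G->plug->G->R->C->L->G->refl->H->L'->F->R'->D->plug->D
Final: ciphertext=EACGHDD, RIGHT=3, LEFT=0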